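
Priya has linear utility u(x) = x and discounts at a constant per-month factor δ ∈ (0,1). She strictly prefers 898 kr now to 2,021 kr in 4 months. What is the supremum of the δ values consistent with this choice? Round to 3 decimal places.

Under u(x) = x this choice says 898 > δ^4·2021.
Dividing by 2021: δ^4 < 0.44433. Both sides are positive, so the 4th root keeps the direction.
δ < (898/2021)^(1/4) ≈ 0.816.

δ < 0.816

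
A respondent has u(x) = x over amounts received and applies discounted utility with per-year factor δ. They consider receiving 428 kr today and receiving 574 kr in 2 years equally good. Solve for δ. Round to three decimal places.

δ ≈ 0.864

The payoff in 2 years is discounted by δ^2, so u(428) = δ^2·u(574) and δ^2 = u(428)/u(574).
With u(x) = x: δ^2 = 428/574 = 0.74564.
Hence δ = (0.74564)^(1/2) = 0.86351.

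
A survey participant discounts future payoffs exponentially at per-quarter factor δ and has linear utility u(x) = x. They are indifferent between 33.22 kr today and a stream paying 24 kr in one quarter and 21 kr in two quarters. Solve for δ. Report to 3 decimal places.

Present value of the stream is 24·δ + 21·δ². Indifference gives 24δ + 21δ² = 33.22.
So 21δ² + 24δ − 33.22 = 0.
By the quadratic formula (taking the positive root), δ = (−24 + √3366.48) / 42 ≈ 0.810.

δ ≈ 0.810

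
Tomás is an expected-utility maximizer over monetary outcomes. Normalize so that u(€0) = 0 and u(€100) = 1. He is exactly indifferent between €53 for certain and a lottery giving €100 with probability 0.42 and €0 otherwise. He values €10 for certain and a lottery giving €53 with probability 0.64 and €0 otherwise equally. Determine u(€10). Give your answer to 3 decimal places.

0.269

The first gamble pins u(€53): it must equal 0.42·1 + 0.58·0 = 0.42.
The second indifference gives u(€10) = 0.64·u(€53) + 0.36·u(€0) = 0.64·0.42 + 0.36·0.00 = 0.2688.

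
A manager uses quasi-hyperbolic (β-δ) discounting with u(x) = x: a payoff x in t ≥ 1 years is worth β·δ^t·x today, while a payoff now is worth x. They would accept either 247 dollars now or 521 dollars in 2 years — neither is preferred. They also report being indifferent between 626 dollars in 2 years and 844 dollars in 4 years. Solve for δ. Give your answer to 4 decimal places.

δ ≈ 0.8612

From the later pair, β·δ^2·626 = β·δ^4·844; dividing through, δ^2 = 626/844 = 0.74171, so δ = 0.86122.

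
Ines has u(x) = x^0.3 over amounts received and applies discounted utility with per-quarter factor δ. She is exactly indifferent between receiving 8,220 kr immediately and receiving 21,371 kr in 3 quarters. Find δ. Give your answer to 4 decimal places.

Equating discounted utilities: u(8220) = δ^3·u(21371) ⇒ δ^3 = u(8220)/u(21371).
With u(x) = x^0.3: δ^3 = 8220^0.3/21371^0.3 = (8220/21371)^0.3 = 0.75078.
Taking the cube root: δ = 0.75078^(1/3) ≈ 0.9089.

δ ≈ 0.9089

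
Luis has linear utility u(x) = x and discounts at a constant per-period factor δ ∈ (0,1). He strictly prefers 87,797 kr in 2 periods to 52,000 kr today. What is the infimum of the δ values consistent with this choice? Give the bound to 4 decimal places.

δ > 0.7696

Comparing present values: 52000 < δ^2·87797.
Dividing by 87797: δ^2 > 0.59228. Both sides are positive, so the square root keeps the direction.
δ > 0.59228^(1/2) = 0.7696.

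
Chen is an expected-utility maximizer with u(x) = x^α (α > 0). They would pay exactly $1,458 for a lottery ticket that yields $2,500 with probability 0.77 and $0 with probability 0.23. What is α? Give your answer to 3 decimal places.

Since u(0) = 0, the lottery's EU is 0.77·2500^α.
Setting u(1458) equal to that: 1458^α = 0.77·2500^α ⇒ (1458/2500)^α = 0.77.
Taking logs: α·ln(1458/2500) = ln(0.77), so α = -0.261365 / -0.539225 ≈ 0.485.

α ≈ 0.485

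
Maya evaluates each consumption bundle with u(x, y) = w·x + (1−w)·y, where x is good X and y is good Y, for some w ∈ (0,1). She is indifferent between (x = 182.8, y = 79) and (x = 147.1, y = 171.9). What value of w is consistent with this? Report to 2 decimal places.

w = 0.72

u(182.8,79) = u(147.1,171.9) means w·182.8 + (1−w)·79 = w·147.1 + (1−w)·171.9.
Rearranging, 35.7·w − 92.9·(1−w) = 0.
So w/(1−w) = 92.9/35.7 = 2.6022, giving w = 92.9/(35.7+92.9) = 0.72.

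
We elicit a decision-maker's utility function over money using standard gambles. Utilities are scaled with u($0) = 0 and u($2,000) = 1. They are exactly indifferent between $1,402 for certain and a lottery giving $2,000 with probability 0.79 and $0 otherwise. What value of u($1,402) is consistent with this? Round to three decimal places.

0.790

The indifference gives u($1,402) = 0.79·u($2,000) + 0.21·u($0) = 0.79·1 + 0.21·0 = 0.79.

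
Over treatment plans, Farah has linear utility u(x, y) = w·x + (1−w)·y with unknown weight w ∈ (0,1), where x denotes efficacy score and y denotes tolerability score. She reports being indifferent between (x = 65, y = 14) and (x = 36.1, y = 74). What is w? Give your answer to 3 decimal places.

u(65,14) = u(36.1,74) means w·65 + (1−w)·14 = w·36.1 + (1−w)·74.
w·(65−36.1) = (1−w)·(74−14), i.e. w·28.9 = (1−w)·60.
The marginal rate of substitution is 60/28.9, so w = 60/(28.9+60) = 0.675.

w = 0.675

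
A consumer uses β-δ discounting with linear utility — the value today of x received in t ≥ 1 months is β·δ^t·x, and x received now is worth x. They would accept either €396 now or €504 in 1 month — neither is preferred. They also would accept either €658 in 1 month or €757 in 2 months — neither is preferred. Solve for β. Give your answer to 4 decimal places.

From the later pair, β·δ^1·658 = β·δ^2·757; dividing through, δ = 658/757 = 0.86922.
Now use the now-vs-future pair: 396 = β·δ·504 gives β = 396/(0.86922·504) ≈ 0.9039.

β ≈ 0.9039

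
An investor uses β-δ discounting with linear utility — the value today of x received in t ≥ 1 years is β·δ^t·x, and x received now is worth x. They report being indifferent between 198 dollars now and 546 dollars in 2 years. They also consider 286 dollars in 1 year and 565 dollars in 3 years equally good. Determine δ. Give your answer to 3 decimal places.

The second indifference involves only future payoffs, so β cancels: β·δ^1·286 = β·δ^3·565, giving δ^2 = 286/565 = 0.50619, so δ = 0.71147.

δ ≈ 0.711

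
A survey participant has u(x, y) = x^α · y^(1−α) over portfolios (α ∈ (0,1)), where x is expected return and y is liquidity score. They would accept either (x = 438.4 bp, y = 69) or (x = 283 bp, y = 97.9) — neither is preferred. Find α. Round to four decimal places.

The Cobb–Douglas utilities coincide, so 438.4^α·69^(1−α) = 283^α·97.9^(1−α).
(438.4/283)^α = (97.9/69)^(1−α); take logs: α·ln(438.4/283) = (1−α)·ln(97.9/69), i.e. α·0.4376848 = (1−α)·0.3498400.
Thus α·(0.7875248) = 0.3498400, so α = 0.3498400/0.7875248 ≈ 0.4442.

α ≈ 0.4442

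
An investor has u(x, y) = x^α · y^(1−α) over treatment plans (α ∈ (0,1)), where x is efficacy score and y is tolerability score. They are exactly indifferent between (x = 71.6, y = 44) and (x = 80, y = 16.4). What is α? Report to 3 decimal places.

Indifference: 71.6^α · 44^(1−α) = 80^α · 16.4^(1−α).
(71.6/80)^α = (16.4/44)^(1−α); take logs: α·ln(71.6/80) = (1−α)·ln(16.4/44), i.e. α·-0.110932 = (1−α)·-0.986908.
So α/(1−α) = (-0.986908)/(-0.110932) = 8.896513, and α = 8.896513/9.896513 ≈ 0.899.

α ≈ 0.899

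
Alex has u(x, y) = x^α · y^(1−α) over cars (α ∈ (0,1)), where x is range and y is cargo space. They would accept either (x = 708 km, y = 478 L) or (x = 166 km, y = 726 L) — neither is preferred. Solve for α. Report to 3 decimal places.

Indifference: 708^α · 478^(1−α) = 166^α · 726^(1−α).
Taking logs: α·ln 708 + (1−α)·ln 478 = α·ln 166 + (1−α)·ln 726, i.e. α·1.450456 = (1−α)·0.417939.
With A = 1.450456 and B = 0.417939: α·A = (1−α)·B, so α = B/(A+B) = 0.417939/1.868395 ≈ 0.224.

α ≈ 0.224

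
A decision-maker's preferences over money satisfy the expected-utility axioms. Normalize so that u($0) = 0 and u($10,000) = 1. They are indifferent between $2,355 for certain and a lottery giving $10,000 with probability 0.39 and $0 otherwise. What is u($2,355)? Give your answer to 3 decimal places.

The indifference gives u($2,355) = 0.39·u($10,000) + 0.61·u($0) = 0.39·1 + 0.61·0 = 0.39.

0.390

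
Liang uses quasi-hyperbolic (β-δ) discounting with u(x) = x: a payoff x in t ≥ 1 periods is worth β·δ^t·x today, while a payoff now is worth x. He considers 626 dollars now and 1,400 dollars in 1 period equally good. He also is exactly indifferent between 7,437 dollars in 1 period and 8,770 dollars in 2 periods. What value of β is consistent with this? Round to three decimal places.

The second indifference involves only future payoffs, so β cancels: β·δ^1·7437 = β·δ^2·8770, giving δ = 7437/8770 = 0.84800.
Now use the now-vs-future pair: 626 = β·δ·1400 gives β = 626/(0.84800·1400) ≈ 0.527.

β ≈ 0.527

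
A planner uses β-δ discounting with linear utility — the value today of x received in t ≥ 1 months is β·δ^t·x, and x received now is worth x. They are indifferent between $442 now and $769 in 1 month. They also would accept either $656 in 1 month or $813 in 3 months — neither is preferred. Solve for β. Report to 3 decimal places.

Both payoffs in the second observation are in the future, so β drops out: δ^1·656 = δ^3·813 ⇒ δ^2 = 656/813 = 0.80689, so δ = 0.89827.
Substituting δ into 442 = β·δ·769: β = 442/(690.769) ≈ 0.640.

β ≈ 0.640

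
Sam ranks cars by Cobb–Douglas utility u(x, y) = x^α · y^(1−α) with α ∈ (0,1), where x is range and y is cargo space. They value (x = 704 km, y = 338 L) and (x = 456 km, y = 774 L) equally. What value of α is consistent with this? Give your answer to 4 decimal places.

α ≈ 0.6561

Set the two utilities equal: 704^α·338^(1−α) = 456^α·774^(1−α).
(704/456)^α = (774/338)^(1−α); take logs: α·ln(704/456) = (1−α)·ln(774/338), i.e. α·0.4342855 = (1−α)·0.8285260.
So α/(1−α) = (0.8285260)/(0.4342855) = 1.9077911, and α = 1.9077911/2.9077911 ≈ 0.6561.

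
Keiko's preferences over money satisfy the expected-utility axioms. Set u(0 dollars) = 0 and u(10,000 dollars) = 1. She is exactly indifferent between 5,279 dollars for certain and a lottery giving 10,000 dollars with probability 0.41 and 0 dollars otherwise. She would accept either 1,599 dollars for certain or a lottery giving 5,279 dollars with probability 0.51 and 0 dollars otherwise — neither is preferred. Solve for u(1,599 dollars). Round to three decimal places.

From the first indifference, u(5,279 dollars) = 0.41·u(10,000 dollars) + 0.59·u(0 dollars) = 0.41·1 + 0.59·0 = 0.41.
Then u(1,599 dollars) = 0.51·u(5,279 dollars) + 0.49·u(0 dollars) = 0.51·0.41 + 0.49·0.00 = 0.2091.

0.209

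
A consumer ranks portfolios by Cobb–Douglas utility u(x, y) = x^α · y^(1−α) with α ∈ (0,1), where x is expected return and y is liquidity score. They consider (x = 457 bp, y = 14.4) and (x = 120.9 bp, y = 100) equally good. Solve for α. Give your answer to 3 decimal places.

Set the two utilities equal: 457^α·14.4^(1−α) = 120.9^α·100^(1−α).
(457/120.9)^α = (100/14.4)^(1−α); take logs: α·ln(457/120.9) = (1−α)·ln(100/14.4), i.e. α·1.329720 = (1−α)·1.937942.
So α/(1−α) = (1.937942)/(1.329720) = 1.457406, and α = 1.457406/2.457406 ≈ 0.593.

α ≈ 0.593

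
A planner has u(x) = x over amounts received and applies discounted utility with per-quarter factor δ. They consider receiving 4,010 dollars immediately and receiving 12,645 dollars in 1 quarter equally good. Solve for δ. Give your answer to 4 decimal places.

δ ≈ 0.3171

Indifference means u(4010) = δ · u(12645), so δ = u(4010)/u(12645).
With u(x) = x: δ = 4010/12645 = 0.31712.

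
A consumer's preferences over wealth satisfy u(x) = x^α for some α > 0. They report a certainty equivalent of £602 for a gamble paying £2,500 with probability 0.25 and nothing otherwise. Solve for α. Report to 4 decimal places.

Since u(0) = 0, the lottery's EU is 0.25·2500^α.
Equating: 602^α = 0.25·2500^α, i.e. 0.2408^α = 0.25.
α = ln(0.25) / ln(602/2500) = -1.3862944/-1.4237886 ≈ 0.9737.

α ≈ 0.9737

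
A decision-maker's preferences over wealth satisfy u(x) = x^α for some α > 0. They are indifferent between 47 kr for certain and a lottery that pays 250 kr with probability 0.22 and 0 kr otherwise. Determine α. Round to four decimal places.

α ≈ 0.9060

The lottery's expected utility is 0.22·u(250) + 0.78·u(0) = 0.22·250^α (since u(0) = 0 for α > 0).
Equating: 47^α = 0.22·250^α, i.e. 0.1880^α = 0.22.
α = ln(0.22) / ln(47/250) = -1.5141277/-1.6713133 ≈ 0.9060.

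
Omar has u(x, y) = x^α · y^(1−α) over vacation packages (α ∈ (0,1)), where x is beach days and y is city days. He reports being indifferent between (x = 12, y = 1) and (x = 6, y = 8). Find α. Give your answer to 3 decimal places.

The Cobb–Douglas utilities coincide, so 12^α·1^(1−α) = 6^α·8^(1−α).
Taking logs: α·ln 12 + (1−α)·ln 1 = α·ln 6 + (1−α)·ln 8, i.e. α·0.693147 = (1−α)·2.079442.
With A = 0.693147 and B = 2.079442: α·A = (1−α)·B, so α = B/(A+B) = 2.079442/2.772589 ≈ 0.750.

α ≈ 0.750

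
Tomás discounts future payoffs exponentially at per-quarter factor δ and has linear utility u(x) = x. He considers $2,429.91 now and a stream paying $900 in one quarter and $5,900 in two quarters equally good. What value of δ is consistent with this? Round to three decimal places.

The stream is worth 900δ + 5900δ² today, so 900δ + 5900δ² = 2429.91.
Rearranged: 5900δ² + 900δ − 2429.91 = 0.
δ = (−900 + √(900² + 4·5900·2429.91)) / (2·5900) = (−900 + √58155876.00) / 11800 ≈ 0.570.

δ ≈ 0.570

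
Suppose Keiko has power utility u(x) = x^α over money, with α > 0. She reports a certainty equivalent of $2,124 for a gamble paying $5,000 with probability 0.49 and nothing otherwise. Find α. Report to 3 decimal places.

Since u(0) = 0, the lottery's EU is 0.49·5000^α.
Equating: 2124^α = 0.49·5000^α, i.e. 0.4248^α = 0.49.
Taking logs: α·ln(2124/5000) = ln(0.49), so α = -0.713350 / -0.856137 ≈ 0.833.

α ≈ 0.833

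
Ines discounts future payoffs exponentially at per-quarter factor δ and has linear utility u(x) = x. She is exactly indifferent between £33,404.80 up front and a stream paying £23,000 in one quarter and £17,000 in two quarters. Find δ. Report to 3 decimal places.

δ ≈ 0.880

Present value of the stream is 23000·δ + 17000·δ². Indifference gives 23000δ + 17000δ² = 33404.80.
That is, 17000δ² + 23000δ − 33404.80 = 0, a quadratic in δ.
By the quadratic formula (taking the positive root), δ = (−23000 + √2800526400.00) / 34000 ≈ 0.880.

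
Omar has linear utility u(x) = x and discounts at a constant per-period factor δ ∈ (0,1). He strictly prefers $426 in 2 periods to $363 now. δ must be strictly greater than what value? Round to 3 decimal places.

δ > 0.923

Comparing present values: 363 < δ^2·426.
Hence δ^2 > 363/426 = 0.85211, and x ↦ x^(1/2) is increasing on (0,∞).
δ > (363/426)^(1/2) ≈ 0.923.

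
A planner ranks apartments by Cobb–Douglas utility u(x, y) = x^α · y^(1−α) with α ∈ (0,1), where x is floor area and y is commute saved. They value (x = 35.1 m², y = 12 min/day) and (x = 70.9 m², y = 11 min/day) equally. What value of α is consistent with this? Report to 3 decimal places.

Set the two utilities equal: 35.1^α·12^(1−α) = 70.9^α·11^(1−α).
Rearrange to (35.1/70.9)^α = (11/12)^(1−α) and take logs: α·-0.703069 = (1−α)·-0.087011.
So α/(1−α) = (-0.087011)/(-0.703069) = 0.123759, and α = 0.123759/1.123759 ≈ 0.110.

α ≈ 0.110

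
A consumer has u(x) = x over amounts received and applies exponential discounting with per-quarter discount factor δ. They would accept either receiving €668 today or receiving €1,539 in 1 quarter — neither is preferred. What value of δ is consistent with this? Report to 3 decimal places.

δ ≈ 0.434

Indifference means u(668) = δ · u(1539), so δ = u(668)/u(1539).
With u(x) = x: δ = 668/1539 = 0.43405.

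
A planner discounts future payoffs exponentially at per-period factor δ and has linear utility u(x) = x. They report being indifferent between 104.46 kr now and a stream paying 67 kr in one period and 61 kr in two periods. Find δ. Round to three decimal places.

δ ≈ 0.870

Equating present values: 104.46 = 67δ + 61δ².
That is, 61δ² + 67δ − 104.46 = 0, a quadratic in δ.
By the quadratic formula (taking the positive root), δ = (−67 + √29977.24) / 122 ≈ 0.870.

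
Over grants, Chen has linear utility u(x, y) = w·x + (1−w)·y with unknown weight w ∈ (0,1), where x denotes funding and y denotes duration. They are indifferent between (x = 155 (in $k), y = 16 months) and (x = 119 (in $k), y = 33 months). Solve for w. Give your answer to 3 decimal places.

w = 0.321

Indifference: w·155 + (1−w)·16 = w·119 + (1−w)·33.
Collecting terms: w·36 = (1−w)·17.
The marginal rate of substitution is 17/36, so w = 17/(36+17) = 0.321.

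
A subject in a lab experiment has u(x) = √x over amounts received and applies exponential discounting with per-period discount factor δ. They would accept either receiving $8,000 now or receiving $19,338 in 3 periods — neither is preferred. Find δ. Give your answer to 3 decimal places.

Indifference means u(8000) = δ^3 · u(19338), so δ^3 = u(8000)/u(19338).
With u(x) = √x: δ^3 = √8000/√19338 = √(8000/19338) = 0.64319.
Hence δ = (0.64319)^(1/3) = 0.86320.

δ ≈ 0.863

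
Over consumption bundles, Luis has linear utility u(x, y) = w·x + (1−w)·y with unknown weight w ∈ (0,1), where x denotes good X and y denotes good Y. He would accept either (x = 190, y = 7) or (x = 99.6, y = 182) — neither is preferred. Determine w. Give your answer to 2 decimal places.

w = 0.66

Indifference: w·190 + (1−w)·7 = w·99.6 + (1−w)·182.
Collecting terms: w·90.4 = (1−w)·175.
Hence w = 175/(90.4+175) = 175/265.4 = 0.66.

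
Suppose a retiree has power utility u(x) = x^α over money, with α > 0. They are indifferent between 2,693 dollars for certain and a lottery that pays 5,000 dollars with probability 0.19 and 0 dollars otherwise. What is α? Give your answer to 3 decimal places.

α ≈ 2.684

EU(lottery) = 0.19·5000^α + 0.81·0 = 0.19·5000^α.
Setting u(2693) equal to that: 2693^α = 0.19·5000^α ⇒ (2693/5000)^α = 0.19.
Taking logs: α·ln(2693/5000) = ln(0.19), so α = -1.660731 / -0.618782 ≈ 2.684.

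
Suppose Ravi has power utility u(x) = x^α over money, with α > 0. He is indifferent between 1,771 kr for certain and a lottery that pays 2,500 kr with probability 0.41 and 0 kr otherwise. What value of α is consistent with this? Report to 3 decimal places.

α ≈ 2.586

Since u(0) = 0, the lottery's EU is 0.41·2500^α.
Equating: 1771^α = 0.41·2500^α, i.e. 0.7084^α = 0.41.
Take logs: α = ln 0.41 / ln(1771/2500) ≈ 2.58624.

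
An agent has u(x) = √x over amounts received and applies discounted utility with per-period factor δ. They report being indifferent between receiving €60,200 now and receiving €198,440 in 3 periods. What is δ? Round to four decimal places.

Indifference means u(60200) = δ^3 · u(198440), so δ^3 = u(60200)/u(198440).
Since u(x) = √x, δ^3 = √(60200/198440) = 0.55079.
Hence δ = (0.55079)^(1/3) = 0.819712.

δ ≈ 0.8197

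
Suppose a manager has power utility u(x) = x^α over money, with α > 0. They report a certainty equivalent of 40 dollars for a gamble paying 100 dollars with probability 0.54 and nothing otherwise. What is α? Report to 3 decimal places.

Since u(0) = 0, the lottery's EU is 0.54·100^α.
Equating: 40^α = 0.54·100^α, i.e. 0.4000^α = 0.54.
Taking logs: α·ln(40/100) = ln(0.54), so α = -0.616186 / -0.916291 ≈ 0.672.

α ≈ 0.672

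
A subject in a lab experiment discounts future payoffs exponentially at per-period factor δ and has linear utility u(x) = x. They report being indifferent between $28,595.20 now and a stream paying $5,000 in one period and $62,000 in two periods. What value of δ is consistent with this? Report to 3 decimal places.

δ ≈ 0.640

The stream is worth 5000δ + 62000δ² today, so 5000δ + 62000δ² = 28595.20.
That is, 62000δ² + 5000δ − 28595.20 = 0, a quadratic in δ.
δ = (−5000 + √(5000² + 4·62000·28595.20)) / (2·62000) = (−5000 + √7116609600.00) / 124000 ≈ 0.640.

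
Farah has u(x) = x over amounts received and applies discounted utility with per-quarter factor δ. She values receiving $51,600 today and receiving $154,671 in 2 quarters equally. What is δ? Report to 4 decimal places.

δ ≈ 0.5776

Indifference means u(51600) = δ^2 · u(154671), so δ^2 = u(51600)/u(154671).
With u(x) = x: δ^2 = 51600/154671 = 0.33361.
Taking the square root: δ = 0.33361^(1/2) ≈ 0.5776.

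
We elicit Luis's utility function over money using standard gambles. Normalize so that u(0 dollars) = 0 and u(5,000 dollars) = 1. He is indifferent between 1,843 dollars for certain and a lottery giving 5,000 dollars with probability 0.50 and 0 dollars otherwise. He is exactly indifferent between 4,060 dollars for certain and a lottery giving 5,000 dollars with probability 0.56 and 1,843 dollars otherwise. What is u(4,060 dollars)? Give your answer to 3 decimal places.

The first gamble pins u(1,843 dollars): it must equal 0.50·1 + 0.50·0 = 0.50.
Then u(4,060 dollars) = 0.56·u(5,000 dollars) + 0.44·u(1,843 dollars) = 0.56·1.00 + 0.44·0.50 = 0.7800.

0.780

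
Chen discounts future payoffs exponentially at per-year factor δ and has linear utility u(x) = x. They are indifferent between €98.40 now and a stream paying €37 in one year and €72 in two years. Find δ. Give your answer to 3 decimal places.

δ ≈ 0.940

The stream is worth 37δ + 72δ² today, so 37δ + 72δ² = 98.40.
So 72δ² + 37δ − 98.40 = 0.
The positive root is δ = [−37 + √(37² + 4·72·98.40)] / (2·72) = (−37 + 172.361)/144 ≈ 0.940.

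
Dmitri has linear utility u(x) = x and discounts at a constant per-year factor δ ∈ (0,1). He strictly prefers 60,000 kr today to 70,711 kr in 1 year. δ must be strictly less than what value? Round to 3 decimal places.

Under u(x) = x this choice says 60000 > δ·70711.
So δ < 60000/70711 = 0.84852.

δ < 0.849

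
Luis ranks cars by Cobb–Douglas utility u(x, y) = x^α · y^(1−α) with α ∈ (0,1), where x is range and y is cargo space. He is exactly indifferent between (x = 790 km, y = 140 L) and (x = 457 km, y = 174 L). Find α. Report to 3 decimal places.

Indifference: 790^α · 140^(1−α) = 457^α · 174^(1−α).
(790/457)^α = (174/140)^(1−α); take logs: α·ln(790/457) = (1−α)·ln(174/140), i.e. α·0.547350 = (1−α)·0.217413.
With A = 0.547350 and B = 0.217413: α·A = (1−α)·B, so α = B/(A+B) = 0.217413/0.764763 ≈ 0.284.

α ≈ 0.284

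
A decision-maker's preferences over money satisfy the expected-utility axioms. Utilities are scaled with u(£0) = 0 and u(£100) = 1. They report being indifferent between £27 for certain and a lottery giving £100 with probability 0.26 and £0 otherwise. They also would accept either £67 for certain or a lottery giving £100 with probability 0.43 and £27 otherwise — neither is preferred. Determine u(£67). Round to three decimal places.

0.578

First, u(£27) = 0.26·u(£100) + 0.74·u(£0) = 0.26.
Chaining: u(£67) = 0.43·1.00 + 0.57·0.26 = 0.5782.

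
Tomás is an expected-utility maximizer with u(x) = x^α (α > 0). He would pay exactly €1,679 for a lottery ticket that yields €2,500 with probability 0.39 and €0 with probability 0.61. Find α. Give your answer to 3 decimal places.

α ≈ 2.365

EU(lottery) = 0.39·2500^α + 0.61·0 = 0.39·2500^α.
Indifference: 1679^α = 0.39·2500^α, so (1679/2500)^α = 0.39.
α = ln(0.39) / ln(1679/2500) = -0.941609/-0.398092 ≈ 2.365.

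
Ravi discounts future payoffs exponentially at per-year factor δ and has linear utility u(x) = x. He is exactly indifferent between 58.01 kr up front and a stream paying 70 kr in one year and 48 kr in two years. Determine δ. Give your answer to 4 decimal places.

Equating present values: 58.01 = 70δ + 48δ².
So 48δ² + 70δ − 58.01 = 0.
By the quadratic formula (taking the positive root), δ = (−70 + √16037.92) / 96 ≈ 0.5900.

δ ≈ 0.5900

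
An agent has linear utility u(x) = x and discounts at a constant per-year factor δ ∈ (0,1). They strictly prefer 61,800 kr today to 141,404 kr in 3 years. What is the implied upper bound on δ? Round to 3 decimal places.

The preference means 61800 > δ^3·141404.
Hence δ^3 < 61800/141404 = 0.43705, and x ↦ x^(1/3) is increasing on (0,∞).
δ < (61800/141404)^(1/3) ≈ 0.759.

δ < 0.759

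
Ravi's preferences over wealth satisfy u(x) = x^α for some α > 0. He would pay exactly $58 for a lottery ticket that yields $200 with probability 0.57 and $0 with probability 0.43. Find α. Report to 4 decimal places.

EU(lottery) = 0.57·200^α + 0.43·0 = 0.57·200^α.
Indifference: 58^α = 0.57·200^α, so (58/200)^α = 0.57.
α = ln(0.57) / ln(58/200) = -0.5621189/-1.2378744 ≈ 0.4541.

α ≈ 0.4541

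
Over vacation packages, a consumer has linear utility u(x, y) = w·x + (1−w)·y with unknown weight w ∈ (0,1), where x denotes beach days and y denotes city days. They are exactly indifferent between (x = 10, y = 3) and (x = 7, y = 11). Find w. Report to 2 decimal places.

u(10,3) = u(7,11) means w·10 + (1−w)·3 = w·7 + (1−w)·11.
Collecting terms: w·3 = (1−w)·8.
Hence w = 8/(3+8) = 8/11 = 0.73.

w = 0.73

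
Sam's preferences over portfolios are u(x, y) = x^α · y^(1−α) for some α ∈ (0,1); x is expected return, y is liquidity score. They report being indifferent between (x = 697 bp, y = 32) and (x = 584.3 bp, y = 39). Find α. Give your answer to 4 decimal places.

α ≈ 0.5287

The Cobb–Douglas utilities coincide, so 697^α·32^(1−α) = 584.3^α·39^(1−α).
Rearrange to (697/584.3)^α = (39/32)^(1−α) and take logs: α·0.1763709 = (1−α)·0.1978257.
So α/(1−α) = (0.1978257)/(0.1763709) = 1.1216459, and α = 1.1216459/2.1216459 ≈ 0.5287.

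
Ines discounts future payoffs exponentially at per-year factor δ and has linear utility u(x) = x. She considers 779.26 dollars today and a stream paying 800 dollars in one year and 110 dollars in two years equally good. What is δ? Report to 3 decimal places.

δ ≈ 0.870

Present value of the stream is 800·δ + 110·δ². Indifference gives 800δ + 110δ² = 779.26.
So 110δ² + 800δ − 779.26 = 0.
The positive root is δ = [−800 + √(800² + 4·110·779.26)] / (2·110) = (−800 + 991.400)/220 ≈ 0.870.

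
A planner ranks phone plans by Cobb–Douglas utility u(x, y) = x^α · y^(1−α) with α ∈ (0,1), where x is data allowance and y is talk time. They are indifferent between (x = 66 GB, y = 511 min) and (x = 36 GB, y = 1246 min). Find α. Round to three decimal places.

α ≈ 0.595

The Cobb–Douglas utilities coincide, so 66^α·511^(1−α) = 36^α·1246^(1−α).
Rearrange to (66/36)^α = (1246/511)^(1−α) and take logs: α·0.606136 = (1−α)·0.891324.
So α/(1−α) = (0.891324)/(0.606136) = 1.470502, and α = 1.470502/2.470502 ≈ 0.595.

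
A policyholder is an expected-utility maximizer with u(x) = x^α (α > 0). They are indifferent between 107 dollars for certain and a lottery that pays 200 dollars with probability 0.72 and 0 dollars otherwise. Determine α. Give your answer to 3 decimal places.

α ≈ 0.525

Since u(0) = 0, the lottery's EU is 0.72·200^α.
Indifference: 107^α = 0.72·200^α, so (107/200)^α = 0.72.
α = ln(0.72) / ln(107/200) = -0.328504/-0.625489 ≈ 0.525.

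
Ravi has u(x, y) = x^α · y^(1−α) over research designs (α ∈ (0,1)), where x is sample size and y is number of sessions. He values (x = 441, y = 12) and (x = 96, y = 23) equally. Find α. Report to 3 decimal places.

α ≈ 0.299

The Cobb–Douglas utilities coincide, so 441^α·12^(1−α) = 96^α·23^(1−α).
Rearrange to (441/96)^α = (23/12)^(1−α) and take logs: α·1.524697 = (1−α)·0.650588.
Thus α·(2.175285) = 0.650588, so α = 0.650588/2.175285 ≈ 0.299.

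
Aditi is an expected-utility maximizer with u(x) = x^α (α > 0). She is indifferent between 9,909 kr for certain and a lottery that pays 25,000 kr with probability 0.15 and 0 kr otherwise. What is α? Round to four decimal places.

α ≈ 2.0500

EU(lottery) = 0.15·25000^α + 0.85·0 = 0.15·25000^α.
Indifference: 9909^α = 0.15·25000^α, so (9909/25000)^α = 0.15.
Taking logs: α·ln(9909/25000) = ln(0.15), so α = -1.8971200 / -0.9254324 ≈ 2.0500.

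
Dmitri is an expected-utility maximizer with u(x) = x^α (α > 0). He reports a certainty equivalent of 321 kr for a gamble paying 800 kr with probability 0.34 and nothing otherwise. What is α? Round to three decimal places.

The lottery's expected utility is 0.34·u(800) + 0.66·u(0) = 0.34·800^α (since u(0) = 0 for α > 0).
Setting u(321) equal to that: 321^α = 0.34·800^α ⇒ (321/800)^α = 0.34.
Taking logs: α·ln(321/800) = ln(0.34), so α = -1.078810 / -0.913171 ≈ 1.181.

α ≈ 1.181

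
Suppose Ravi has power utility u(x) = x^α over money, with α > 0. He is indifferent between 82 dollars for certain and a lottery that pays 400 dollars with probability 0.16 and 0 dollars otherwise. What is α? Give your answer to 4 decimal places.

EU(lottery) = 0.16·400^α + 0.84·0 = 0.16·400^α.
Setting u(82) equal to that: 82^α = 0.16·400^α ⇒ (82/400)^α = 0.16.
Take logs: α = ln 0.16 / ln(82/400) ≈ 1.156389.

α ≈ 1.1564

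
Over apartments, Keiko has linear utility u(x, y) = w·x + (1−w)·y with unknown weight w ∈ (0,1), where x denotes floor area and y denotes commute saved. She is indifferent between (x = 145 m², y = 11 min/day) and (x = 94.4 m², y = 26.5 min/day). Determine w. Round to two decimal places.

w = 0.23

Equating utilities: w·145 + (1−w)·11 = w·94.4 + (1−w)·26.5.
Rearranging, 50.6·w − 15.5·(1−w) = 0.
Hence w = 15.5/(50.6+15.5) = 15.5/66.1 = 0.23.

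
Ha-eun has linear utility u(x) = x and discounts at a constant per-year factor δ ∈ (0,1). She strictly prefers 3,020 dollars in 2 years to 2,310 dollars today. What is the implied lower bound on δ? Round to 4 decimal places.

δ > 0.8746

Under u(x) = x this choice says 2310 < δ^2·3020.
Dividing by 3020: δ^2 > 0.76490. Both sides are positive, so the square root keeps the direction.
δ > (2310/3020)^(1/2) ≈ 0.8746.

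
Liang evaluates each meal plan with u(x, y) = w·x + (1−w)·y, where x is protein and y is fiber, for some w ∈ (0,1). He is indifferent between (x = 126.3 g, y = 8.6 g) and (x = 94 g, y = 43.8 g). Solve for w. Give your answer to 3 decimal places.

Equating utilities: w·126.3 + (1−w)·8.6 = w·94 + (1−w)·43.8.
w·(126.3−94) = (1−w)·(43.8−8.6), i.e. w·32.3 = (1−w)·35.2.
The marginal rate of substitution is 35.2/32.3, so w = 35.2/(32.3+35.2) = 0.521.

w = 0.521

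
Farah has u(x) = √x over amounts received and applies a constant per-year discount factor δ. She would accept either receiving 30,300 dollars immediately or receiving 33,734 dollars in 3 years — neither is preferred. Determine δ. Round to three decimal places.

δ ≈ 0.982

The payoff in 3 years is discounted by δ^3, so u(30300) = δ^3·u(33734) and δ^3 = u(30300)/u(33734).
Since u(x) = √x, δ^3 = √(30300/33734) = 0.94774.
Hence δ = (0.94774)^(1/3) = 0.98227.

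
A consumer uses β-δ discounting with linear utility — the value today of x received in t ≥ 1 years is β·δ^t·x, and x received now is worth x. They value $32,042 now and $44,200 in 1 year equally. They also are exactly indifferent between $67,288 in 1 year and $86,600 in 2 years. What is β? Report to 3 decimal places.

The second indifference involves only future payoffs, so β cancels: β·δ^1·67288 = β·δ^2·86600, giving δ = 67288/86600 = 0.77700.
Now use the now-vs-future pair: 32042 = β·δ·44200 gives β = 32042/(0.77700·44200) ≈ 0.933.

β ≈ 0.933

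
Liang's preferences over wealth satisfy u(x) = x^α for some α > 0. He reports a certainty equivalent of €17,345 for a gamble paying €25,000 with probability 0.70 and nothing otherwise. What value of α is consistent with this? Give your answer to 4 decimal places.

α ≈ 0.9757

The lottery's expected utility is 0.70·u(25000) + 0.30·u(0) = 0.70·25000^α (since u(0) = 0 for α > 0).
Setting u(17345) equal to that: 17345^α = 0.70·25000^α ⇒ (17345/25000)^α = 0.70.
Take logs: α = ln 0.70 / ln(17345/25000) ≈ 0.975664.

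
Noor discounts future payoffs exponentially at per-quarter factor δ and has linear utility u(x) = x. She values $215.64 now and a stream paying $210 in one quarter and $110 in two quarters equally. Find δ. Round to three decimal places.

δ ≈ 0.740

Equating present values: 215.64 = 210δ + 110δ².
Rearranged: 110δ² + 210δ − 215.64 = 0.
By the quadratic formula (taking the positive root), δ = (−210 + √138981.60) / 220 ≈ 0.740.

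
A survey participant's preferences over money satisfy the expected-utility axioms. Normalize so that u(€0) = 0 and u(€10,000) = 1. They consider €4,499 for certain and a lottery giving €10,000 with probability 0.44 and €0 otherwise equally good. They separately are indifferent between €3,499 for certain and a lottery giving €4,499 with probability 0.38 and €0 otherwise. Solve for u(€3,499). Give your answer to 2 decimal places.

0.17

First, u(€4,499) = 0.44·u(€10,000) + 0.56·u(€0) = 0.44.
Chaining: u(€3,499) = 0.38·0.44 + 0.62·0.00 = 0.1672.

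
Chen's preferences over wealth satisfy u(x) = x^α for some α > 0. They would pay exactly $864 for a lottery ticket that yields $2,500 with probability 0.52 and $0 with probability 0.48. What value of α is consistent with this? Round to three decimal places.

EU(lottery) = 0.52·2500^α + 0.48·0 = 0.52·2500^α.
Setting u(864) equal to that: 864^α = 0.52·2500^α ⇒ (864/2500)^α = 0.52.
Take logs: α = ln 0.52 / ln(864/2500) ≈ 0.61548.

α ≈ 0.615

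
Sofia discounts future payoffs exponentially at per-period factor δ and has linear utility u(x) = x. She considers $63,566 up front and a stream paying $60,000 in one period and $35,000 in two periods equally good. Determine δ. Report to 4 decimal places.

δ ≈ 0.7400

Present value of the stream is 60000·δ + 35000·δ². Indifference gives 60000δ + 35000δ² = 63566.
So 35000δ² + 60000δ − 63566 = 0.
By the quadratic formula (taking the positive root), δ = (−60000 + √12499240000.00) / 70000 ≈ 0.7400.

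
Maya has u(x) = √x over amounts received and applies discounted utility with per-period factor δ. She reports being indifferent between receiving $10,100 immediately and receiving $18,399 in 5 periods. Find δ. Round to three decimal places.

δ ≈ 0.942

Indifference means u(10100) = δ^5 · u(18399), so δ^5 = u(10100)/u(18399).
With u(x) = √x: δ^5 = √10100/√18399 = √(10100/18399) = 0.74091.
So δ = 0.74091^(1/5) ≈ 0.942.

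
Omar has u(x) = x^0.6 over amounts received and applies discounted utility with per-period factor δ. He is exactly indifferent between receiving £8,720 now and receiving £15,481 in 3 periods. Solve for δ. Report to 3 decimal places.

δ ≈ 0.892

The payoff in 3 periods is discounted by δ^3, so u(8720) = δ^3·u(15481) and δ^3 = u(8720)/u(15481).
With u(x) = x^0.6: δ^3 = 8720^0.6/15481^0.6 = (8720/15481)^0.6 = 0.70865.
Taking the cube root: δ = 0.70865^(1/3) ≈ 0.892.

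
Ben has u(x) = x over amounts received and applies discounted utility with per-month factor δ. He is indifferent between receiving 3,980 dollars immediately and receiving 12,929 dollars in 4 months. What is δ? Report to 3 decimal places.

Equating discounted utilities: u(3980) = δ^4·u(12929) ⇒ δ^4 = u(3980)/u(12929).
With u(x) = x: δ^4 = 3980/12929 = 0.30784.
So δ = 0.30784^(1/4) ≈ 0.745.

δ ≈ 0.745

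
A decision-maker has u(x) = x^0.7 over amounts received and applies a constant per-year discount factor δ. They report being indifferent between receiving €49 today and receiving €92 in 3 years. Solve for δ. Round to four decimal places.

δ ≈ 0.8633

Equating discounted utilities: u(49) = δ^3·u(92) ⇒ δ^3 = u(49)/u(92).
Since u(x) = x^0.7, δ^3 = (49/92)^0.7 = 0.53261^0.7 = 0.64341.
Hence δ = (0.64341)^(1/3) = 0.863300.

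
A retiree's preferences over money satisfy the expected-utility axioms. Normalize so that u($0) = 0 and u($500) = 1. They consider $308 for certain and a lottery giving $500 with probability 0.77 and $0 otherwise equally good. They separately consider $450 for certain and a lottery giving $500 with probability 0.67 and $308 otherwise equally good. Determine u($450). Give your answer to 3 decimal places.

0.924

First, u($308) = 0.77·u($500) + 0.23·u($0) = 0.77.
Chaining: u($450) = 0.67·1.00 + 0.33·0.77 = 0.9241.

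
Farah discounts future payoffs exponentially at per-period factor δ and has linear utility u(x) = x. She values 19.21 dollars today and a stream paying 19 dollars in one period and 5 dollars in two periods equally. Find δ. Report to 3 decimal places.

Equating present values: 19.21 = 19δ + 5δ².
That is, 5δ² + 19δ − 19.21 = 0, a quadratic in δ.
The positive root is δ = [−19 + √(19² + 4·5·19.21)] / (2·5) = (−19 + 27.298)/10 ≈ 0.830.

δ ≈ 0.830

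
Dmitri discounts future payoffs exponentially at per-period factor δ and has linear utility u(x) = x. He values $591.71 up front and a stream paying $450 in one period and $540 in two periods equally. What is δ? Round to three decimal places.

Present value of the stream is 450·δ + 540·δ². Indifference gives 450δ + 540δ² = 591.71.
So 540δ² + 450δ − 591.71 = 0.
By the quadratic formula (taking the positive root), δ = (−450 + √1480593.60) / 1080 ≈ 0.710.

δ ≈ 0.710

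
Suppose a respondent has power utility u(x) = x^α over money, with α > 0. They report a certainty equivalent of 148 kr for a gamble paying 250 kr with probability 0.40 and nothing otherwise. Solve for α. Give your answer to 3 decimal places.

EU(lottery) = 0.40·250^α + 0.60·0 = 0.40·250^α.
Setting u(148) equal to that: 148^α = 0.40·250^α ⇒ (148/250)^α = 0.40.
α = ln(0.40) / ln(148/250) = -0.916291/-0.524249 ≈ 1.748.

α ≈ 1.748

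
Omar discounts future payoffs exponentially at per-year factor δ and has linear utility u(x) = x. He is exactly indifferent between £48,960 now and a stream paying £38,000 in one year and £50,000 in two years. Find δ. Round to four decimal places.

δ ≈ 0.6800

The stream is worth 38000δ + 50000δ² today, so 38000δ + 50000δ² = 48960.
That is, 50000δ² + 38000δ − 48960 = 0, a quadratic in δ.
The positive root is δ = [−38000 + √(38000² + 4·50000·48960)] / (2·50000) = (−38000 + 106000.000)/100000 ≈ 0.6800.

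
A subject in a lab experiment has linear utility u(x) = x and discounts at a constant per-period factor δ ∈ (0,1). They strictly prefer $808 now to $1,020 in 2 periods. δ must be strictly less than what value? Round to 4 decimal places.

The preference means 808 > δ^2·1020.
Dividing by 1020: δ^2 < 0.79216. Both sides are positive, so the square root keeps the direction.
δ < 0.79216^(1/2) = 0.8900.

δ < 0.8900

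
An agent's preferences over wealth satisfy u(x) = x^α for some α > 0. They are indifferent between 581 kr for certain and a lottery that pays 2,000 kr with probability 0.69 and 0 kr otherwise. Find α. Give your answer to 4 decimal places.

Since u(0) = 0, the lottery's EU is 0.69·2000^α.
Indifference: 581^α = 0.69·2000^α, so (581/2000)^α = 0.69.
Taking logs: α·ln(581/2000) = ln(0.69), so α = -0.3710637 / -1.2361517 ≈ 0.3002.

α ≈ 0.3002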